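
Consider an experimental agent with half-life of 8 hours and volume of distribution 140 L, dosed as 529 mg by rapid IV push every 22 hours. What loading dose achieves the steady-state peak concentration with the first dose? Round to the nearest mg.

621 mg

f = (1/2)^(22/8) ≈ 0.148651; accumulation ratio R = 1/(1−f) ≈ 1.17461.
Loading dose to hit Cmax,ss on first dose: D_load = D_maint·R ≈ 529 × 1.17461 ≈ 621.37 mg.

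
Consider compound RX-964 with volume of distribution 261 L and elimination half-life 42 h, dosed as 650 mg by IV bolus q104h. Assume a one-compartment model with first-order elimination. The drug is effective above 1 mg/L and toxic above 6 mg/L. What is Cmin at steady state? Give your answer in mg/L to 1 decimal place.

0.5 mg/L

k = ln2/t½ = ln2/42 ≈ 0.016504 h⁻¹; fraction remaining f = e^(−kτ) = e^(−0.016504×104) ≈ 0.1797.
At steady state, accumulation factor R = 1/(1 − e^(−kτ)) ≈ 1.2191.
Single-dose peak C₀ = D/Vd = 650/261 ≈ 2.490 mg/L.
Cmax,ss = C₀/(1 − f) ≈ 2.490/0.8203 ≈ 3.035 mg/L.
One interval later, Cmin,ss = Cmax,ss·e^(−kτ) ≈ 3.035 × 0.1797 ≈ 0.545 mg/L.
Trough 0.5 mg/L vs MEC 1 mg/L: subtherapeutic.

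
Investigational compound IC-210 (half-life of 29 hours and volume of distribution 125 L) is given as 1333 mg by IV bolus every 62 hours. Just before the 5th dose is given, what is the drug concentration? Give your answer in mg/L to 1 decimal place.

f = (1/2)^(τ/t½) = (1/2)^(62/29) ≈ 0.2272.
C₀ = D/Vd = 1333/125 ≈ 10.664 mg/L.
Before the 5th dose, 4 doses have been given. Superposition: Cmin = C₀·(f + f² + … + f^4).
≈ 10.664 × (0.2272 + 0.0516 + 0.0117 + 0.0027) ≈ 10.664 × 0.2932 ≈ 3.127 mg/L.

3.1 mg/L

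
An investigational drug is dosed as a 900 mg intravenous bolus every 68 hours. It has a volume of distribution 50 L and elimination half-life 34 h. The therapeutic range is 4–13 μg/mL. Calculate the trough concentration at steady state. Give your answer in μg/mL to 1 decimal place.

The dosing interval is 2 half-lives, so f = 2^(−2) = 0.25.
At steady state, R = 1/(1 − 0.25) = 4/3.
Single-dose peak C₀ = D/Vd = 900/50 = 18 μg/mL.
Steady-state peak Cmax,ss = C₀·R = 18 × 4/3 ≈ 24.000 μg/mL.
Steady-state trough Cmin,ss = Cmax,ss·f ≈ 24.000 × 0.25 ≈ 6.000 μg/mL.
Trough 6.0 μg/mL vs MEC 4 μg/mL: adequate.

6.0 μg/mL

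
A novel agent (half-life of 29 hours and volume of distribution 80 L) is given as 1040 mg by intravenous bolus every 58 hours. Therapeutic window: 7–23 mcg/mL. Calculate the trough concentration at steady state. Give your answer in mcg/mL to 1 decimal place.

The dosing interval is 2 half-lives, so f = 2^(−2) = 0.25.
At steady state, R = 1/(1 − 0.25) = 4/3.
Single-dose peak C₀ = D/Vd = 1040/80 = 13 mcg/mL.
Steady-state peak Cmax,ss = C₀·R = 13 × 4/3 ≈ 17.333 mcg/mL.
Steady-state trough Cmin,ss = Cmax,ss·f ≈ 17.333 × 0.25 ≈ 4.333 mcg/mL.
Trough 4.3 mcg/mL vs MEC 7 mcg/mL: subtherapeutic.

4.3 mcg/mL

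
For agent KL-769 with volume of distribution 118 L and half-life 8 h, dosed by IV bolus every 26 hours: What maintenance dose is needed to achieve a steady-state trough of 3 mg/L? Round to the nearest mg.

3014 mg

τ/t½ = 26/8 ≈ 3.25, so f = (1/2)^(26/8) ≈ 0.105112.
Cmin,ss = (D/Vd)·f/(1−f), so D = Cmin,ss·Vd·(1−f)/f.
D = 3 × 118 × (1−f)/f ≈ 3 × 118 × 8.51366 ≈ 3013.84 mg.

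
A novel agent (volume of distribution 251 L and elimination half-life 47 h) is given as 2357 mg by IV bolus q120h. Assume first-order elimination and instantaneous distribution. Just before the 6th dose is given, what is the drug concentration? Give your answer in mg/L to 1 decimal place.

f = (1/2)^(τ/t½) = (1/2)^(120/47) ≈ 0.1704.
C₀ = D/Vd = 2357/251 ≈ 9.390 mg/L.
Before the 6th dose, 5 doses have been given. Superposition: Cmin = C₀·(f + f² + … + f^5).
≈ 9.390 × (0.1704 + 0.0290 + 0.0049 + 0.0008 + 0.0001) ≈ 9.390 × 0.2052 ≈ 1.927 mg/L.

1.9 mg/L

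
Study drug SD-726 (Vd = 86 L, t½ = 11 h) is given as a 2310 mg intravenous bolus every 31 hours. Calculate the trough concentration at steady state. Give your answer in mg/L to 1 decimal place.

4.4 mg/L

τ/t½ = 31/11 ≈ 2.8182, so fraction remaining f = (1/2)^(31/11) ≈ 0.1418.
Accumulation ratio R = 1/(1 − f) ≈ 1/0.8582 ≈ 1.1652.
Each bolus raises the concentration by D/Vd = 2310/86 ≈ 26.860 mg/L.
Steady-state peak Cmax,ss = C₀·R ≈ 26.860 × 1.1652 ≈ 31.297 mg/L.
Steady-state trough Cmin,ss = Cmax,ss·f ≈ 31.297 × 0.1418 ≈ 4.438 mg/L.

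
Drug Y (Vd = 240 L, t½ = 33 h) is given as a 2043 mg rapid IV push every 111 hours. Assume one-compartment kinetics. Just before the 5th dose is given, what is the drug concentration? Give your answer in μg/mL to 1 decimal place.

0.9 μg/mL

f = (1/2)^(τ/t½) = (1/2)^(111/33) ≈ 0.0972.
C₀ = D/Vd = 2043/240 ≈ 8.512 μg/mL.
Before the 5th dose, 4 doses have been given. Superposition: Cmin = C₀·(f + f² + … + f^4).
≈ 8.512 × (0.0972 + 0.0094 + 0.0009 + 0.0001) ≈ 8.512 × 0.1076 ≈ 0.916 μg/mL.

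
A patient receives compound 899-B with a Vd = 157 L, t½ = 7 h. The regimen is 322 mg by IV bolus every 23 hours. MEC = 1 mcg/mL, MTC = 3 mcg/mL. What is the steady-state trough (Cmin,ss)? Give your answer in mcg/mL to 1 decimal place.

k = ln2/t½ = ln2/7 ≈ 0.099021 h⁻¹; fraction remaining f = e^(−kτ) = e^(−0.099021×23) ≈ 0.1025.
At steady state, accumulation factor R = 1/(1 − e^(−kτ)) ≈ 1.1142.
Single-dose peak C₀ = D/Vd = 322/157 ≈ 2.051 mcg/mL.
Cmax,ss = C₀/(1 − f) ≈ 2.051/0.8975 ≈ 2.285 mcg/mL.
Steady-state trough Cmin,ss = Cmax,ss·f ≈ 2.285 × 0.1025 ≈ 0.234 mcg/mL.
Trough 0.2 mcg/mL vs MEC 1 mcg/mL: subtherapeutic.

0.2 mcg/mL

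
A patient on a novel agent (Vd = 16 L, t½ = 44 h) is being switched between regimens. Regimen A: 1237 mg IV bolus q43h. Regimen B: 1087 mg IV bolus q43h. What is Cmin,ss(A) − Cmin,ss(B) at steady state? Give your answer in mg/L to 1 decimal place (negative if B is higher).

Regimen A: f = (1/2)^(43/44) ≈ 0.5079; Cmin,ss = (1237/16)·f/(1−f) ≈ 79.795 mg/L.
Regimen B: f = (1/2)^(43/44) ≈ 0.5079; Cmin,ss = (1087/16)·f/(1−f) ≈ 70.119 mg/L.
Difference ≈ 79.795 − 70.119 ≈ 9.676 mg/L.

9.7 mg/L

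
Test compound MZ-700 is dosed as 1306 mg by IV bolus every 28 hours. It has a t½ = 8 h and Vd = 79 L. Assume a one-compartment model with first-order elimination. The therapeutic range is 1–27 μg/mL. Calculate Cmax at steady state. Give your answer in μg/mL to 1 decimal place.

Over one 28-h interval, 28/8 ≈ 3.5 half-lives elapse, leaving f ≈ 0.0884 of each dose.
Accumulation ratio R = 1/(1 − f) ≈ 1/0.9116 ≈ 1.0970.
Each bolus raises the concentration by D/Vd = 1306/79 ≈ 16.532 μg/mL.
Steady-state peak Cmax,ss = C₀·R ≈ 16.532 × 1.0970 ≈ 18.136 μg/mL.
Peak 18.1 μg/mL vs MTC 27 μg/mL: below toxic threshold.

18.1 μg/mL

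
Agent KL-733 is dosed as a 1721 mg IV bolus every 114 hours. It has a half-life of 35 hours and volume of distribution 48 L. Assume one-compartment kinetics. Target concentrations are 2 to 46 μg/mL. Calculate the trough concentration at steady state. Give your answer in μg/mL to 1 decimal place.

k = ln2/t½ = ln2/35 ≈ 0.019804 h⁻¹; fraction remaining f = e^(−kτ) = e^(−0.019804×114) ≈ 0.1046.
At steady state, accumulation factor R = 1/(1 − e^(−kτ)) ≈ 1.1168.
Single-dose peak C₀ = D/Vd = 1721/48 ≈ 35.854 μg/mL.
Steady-state peak Cmax,ss = C₀·R ≈ 35.854 × 1.1168 ≈ 40.042 μg/mL.
One interval later, Cmin,ss = Cmax,ss·e^(−kτ) ≈ 40.042 × 0.1046 ≈ 4.188 μg/mL.
Trough 4.2 μg/mL vs MEC 2 μg/mL: adequate.

4.2 μg/mL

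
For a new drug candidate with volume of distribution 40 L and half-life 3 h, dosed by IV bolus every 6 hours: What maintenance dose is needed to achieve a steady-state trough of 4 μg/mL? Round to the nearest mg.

τ/t½ = 6/3 ≈ 2, so f = (1/2)^(6/3) ≈ 0.250000.
Cmin,ss = (D/Vd)·f/(1−f), so D = Cmin,ss·Vd·(1−f)/f.
D = 4 × 40 × (1−f)/f ≈ 4 × 40 × 3.00000 ≈ 480.00 mg.

480 mg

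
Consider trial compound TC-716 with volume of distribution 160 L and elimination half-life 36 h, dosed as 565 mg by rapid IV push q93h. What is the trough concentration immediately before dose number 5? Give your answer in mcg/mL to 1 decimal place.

0.7 mcg/mL

f = (1/2)^(τ/t½) = (1/2)^(93/36) ≈ 0.1669.
C₀ = D/Vd = 565/160 ≈ 3.531 mcg/mL.
Before the 5th dose, 4 doses have been given. Superposition: Cmin = C₀·(f + f² + … + f^4).
≈ 3.531 × (0.1669 + 0.0279 + 0.0046 + 0.0008) ≈ 3.531 × 0.2002 ≈ 0.707 mcg/mL.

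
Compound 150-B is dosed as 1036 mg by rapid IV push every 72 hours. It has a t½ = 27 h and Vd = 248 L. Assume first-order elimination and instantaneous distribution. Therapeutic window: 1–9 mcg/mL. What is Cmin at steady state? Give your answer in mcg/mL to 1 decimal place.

τ/t½ = 72/27 ≈ 2.6667, so fraction remaining f = (1/2)^(72/27) ≈ 0.1575.
Accumulation ratio R = 1/(1 − f) ≈ 1/0.8425 ≈ 1.1869.
Each bolus raises the concentration by D/Vd = 1036/248 ≈ 4.177 mcg/mL.
Cmax,ss = C₀/(1 − f) ≈ 4.177/0.8425 ≈ 4.958 mcg/mL.
One interval later, Cmin,ss = Cmax,ss·e^(−kτ) ≈ 4.958 × 0.1575 ≈ 0.781 mcg/mL.
Trough 0.8 mcg/mL vs MEC 1 mcg/mL: subtherapeutic.

0.8 mcg/mL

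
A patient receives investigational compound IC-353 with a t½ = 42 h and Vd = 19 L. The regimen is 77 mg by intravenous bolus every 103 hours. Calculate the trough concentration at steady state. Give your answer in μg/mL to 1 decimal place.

k = ln2/t½ = ln2/42 ≈ 0.016504 h⁻¹; fraction remaining f = e^(−kτ) = e^(−0.016504×103) ≈ 0.1827.
Accumulation ratio R = 1/(1 − f) ≈ 1/0.8173 ≈ 1.2235.
Single-dose peak C₀ = D/Vd = 77/19 ≈ 4.053 μg/mL.
Steady-state peak Cmax,ss = C₀·R ≈ 4.053 × 1.2235 ≈ 4.959 μg/mL.
One interval later, Cmin,ss = Cmax,ss·e^(−kτ) ≈ 4.959 × 0.1827 ≈ 0.906 μg/mL.

0.9 μg/mL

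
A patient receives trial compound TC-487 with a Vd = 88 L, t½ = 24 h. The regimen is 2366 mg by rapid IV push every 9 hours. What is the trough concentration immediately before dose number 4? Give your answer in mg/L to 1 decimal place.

49.0 mg/L

f = (1/2)^(τ/t½) = (1/2)^(9/24) ≈ 0.7711.
C₀ = D/Vd = 2366/88 ≈ 26.886 mg/L.
Before the 4th dose, 3 doses have been given. Superposition: Cmin = C₀·(f + f² + … + f^3).
≈ 26.886 × (0.7711 + 0.5946 + 0.4585) ≈ 26.886 × 1.8242 ≈ 49.045 mg/L.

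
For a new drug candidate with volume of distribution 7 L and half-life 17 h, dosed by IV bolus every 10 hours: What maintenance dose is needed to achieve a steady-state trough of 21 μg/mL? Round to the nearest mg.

74 mg

τ/t½ = 10/17 ≈ 0.58824, so f = (1/2)^(10/17) ≈ 0.665156.
Cmin,ss = (D/Vd)·f/(1−f), so D = Cmin,ss·Vd·(1−f)/f.
D = 21 × 7 × (1−f)/f ≈ 21 × 7 × 0.50341 ≈ 74.00 mg.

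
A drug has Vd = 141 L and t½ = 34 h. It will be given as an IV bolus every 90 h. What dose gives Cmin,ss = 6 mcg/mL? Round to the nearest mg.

τ/t½ = 90/34 ≈ 2.6471, so f = (1/2)^(90/34) ≈ 0.159645.
Cmin,ss = (D/Vd)·f/(1−f), so D = Cmin,ss·Vd·(1−f)/f.
D = 6 × 141 × (1−f)/f ≈ 6 × 141 × 5.26390 ≈ 4453.26 mg.

4453 mg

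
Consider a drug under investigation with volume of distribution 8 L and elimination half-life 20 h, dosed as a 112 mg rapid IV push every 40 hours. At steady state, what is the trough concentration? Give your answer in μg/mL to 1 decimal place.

4.7 μg/mL

τ = 40 h = 2 half-lives, so f = (1/2)^2 = 0.25.
Accumulation ratio R = 1/(1 − f) = 1/0.75 = 4/3.
Single-dose peak C₀ = D/Vd = 112/8 = 14 μg/mL.
Steady-state peak Cmax,ss = C₀·R = 14 × 4/3 ≈ 18.667 μg/mL.
Steady-state trough Cmin,ss = Cmax,ss·f ≈ 18.667 × 0.25 ≈ 4.667 μg/mL.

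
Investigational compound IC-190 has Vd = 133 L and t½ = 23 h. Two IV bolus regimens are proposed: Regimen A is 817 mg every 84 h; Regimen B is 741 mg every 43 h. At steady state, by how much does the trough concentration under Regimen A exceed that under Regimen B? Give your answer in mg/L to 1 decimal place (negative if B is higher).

-1.6 mg/L

Regimen A: f = (1/2)^(84/23) ≈ 0.0795; Cmin,ss = (817/133)·f/(1−f) ≈ 0.531 mg/L.
Regimen B: f = (1/2)^(43/23) ≈ 0.2737; Cmin,ss = (741/133)·f/(1−f) ≈ 2.100 mg/L.
Difference ≈ 0.531 − 2.100 ≈ -1.569 mg/L.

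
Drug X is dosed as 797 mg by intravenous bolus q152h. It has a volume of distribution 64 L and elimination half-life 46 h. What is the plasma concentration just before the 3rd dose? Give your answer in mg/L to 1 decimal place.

1.4 mg/L

f = (1/2)^(τ/t½) = (1/2)^(152/46) ≈ 0.1012.
C₀ = D/Vd = 797/64 ≈ 12.453 mg/L.
Before the 3rd dose, 2 doses have been given. Superposition: Cmin = C₀·(f + f²).
≈ 12.453 × (0.1012 + 0.0102) ≈ 12.453 × 0.1114 ≈ 1.387 mg/L.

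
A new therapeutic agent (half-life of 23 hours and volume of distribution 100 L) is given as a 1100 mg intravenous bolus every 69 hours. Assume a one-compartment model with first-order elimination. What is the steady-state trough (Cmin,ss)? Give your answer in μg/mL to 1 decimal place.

1.6 μg/mL

τ = 69 h = 3 half-lives, so f = (1/2)^3 = 0.125.
Accumulation ratio R = 1/(1 − f) = 1/0.875 = 8/7.
Single-dose peak C₀ = D/Vd = 1100/100 = 11 μg/mL.
Steady-state peak Cmax,ss = C₀·R = 11 × 8/7 ≈ 12.571 μg/mL.
Steady-state trough Cmin,ss = Cmax,ss·f ≈ 12.571 × 0.125 ≈ 1.571 μg/mL.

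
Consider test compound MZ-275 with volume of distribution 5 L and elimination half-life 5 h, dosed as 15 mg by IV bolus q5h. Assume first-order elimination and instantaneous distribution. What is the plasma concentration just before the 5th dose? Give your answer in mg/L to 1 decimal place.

2.8 mg/L

f = (1/2)^(τ/t½) = (1/2)^(5/5) ≈ 0.5000.
C₀ = D/Vd = 15/5 ≈ 3.000 mg/L.
Before the 5th dose, 4 doses have been given. Superposition: Cmin = C₀·(f + f² + … + f^4).
≈ 3.000 × (0.5000 + 0.2500 + 0.1250 + 0.0625) ≈ 3.000 × 0.9375 ≈ 2.812 mg/L.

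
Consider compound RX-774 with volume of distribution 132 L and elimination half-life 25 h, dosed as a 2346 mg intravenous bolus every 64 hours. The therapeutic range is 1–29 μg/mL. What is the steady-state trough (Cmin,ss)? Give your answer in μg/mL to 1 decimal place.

τ/t½ = 64/25 ≈ 2.56, so fraction remaining f = (1/2)^(64/25) ≈ 0.1696.
At steady state, accumulation factor R = 1/(1 − e^(−kτ)) ≈ 1.2042.
Each bolus raises the concentration by D/Vd = 2346/132 ≈ 17.773 μg/mL.
Steady-state peak Cmax,ss = C₀·R ≈ 17.773 × 1.2042 ≈ 21.402 μg/mL.
Steady-state trough Cmin,ss = Cmax,ss·f ≈ 21.402 × 0.1696 ≈ 3.630 μg/mL.
Trough 3.6 μg/mL vs MEC 1 μg/mL: adequate.

3.6 μg/mL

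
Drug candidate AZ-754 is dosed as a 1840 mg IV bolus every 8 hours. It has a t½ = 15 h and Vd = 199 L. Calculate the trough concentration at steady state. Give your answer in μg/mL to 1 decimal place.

Over one 8-h interval, 8/15 ≈ 0.53333 half-lives elapse, leaving f ≈ 0.6910 of each dose.
Single-dose peak C₀ = D/Vd = 1840/199 ≈ 9.246 μg/mL.
Steady-state trough Cmin,ss = C₀·f/(1−f) ≈ 9.246 × 0.6910/0.3090 ≈ 20.676 μg/mL.

20.7 μg/mL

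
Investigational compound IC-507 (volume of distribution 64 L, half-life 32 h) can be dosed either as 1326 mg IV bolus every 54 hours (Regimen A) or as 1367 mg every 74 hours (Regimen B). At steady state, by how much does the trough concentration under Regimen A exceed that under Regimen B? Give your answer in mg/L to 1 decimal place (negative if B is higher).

Regimen A: f = (1/2)^(54/32) ≈ 0.3105; Cmin,ss = (1326/64)·f/(1−f) ≈ 9.330 mg/L.
Regimen B: f = (1/2)^(74/32) ≈ 0.2013; Cmin,ss = (1367/64)·f/(1−f) ≈ 5.383 mg/L.
Difference ≈ 9.330 − 5.383 ≈ 3.947 mg/L.

3.9 mg/L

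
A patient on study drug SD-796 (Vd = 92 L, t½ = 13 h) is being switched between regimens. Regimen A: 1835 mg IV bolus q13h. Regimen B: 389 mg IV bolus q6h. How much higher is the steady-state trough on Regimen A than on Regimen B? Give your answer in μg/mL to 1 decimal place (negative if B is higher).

8.7 μg/mL

Regimen A: f = (1/2)^(13/13) ≈ 0.5000; Cmin,ss = (1835/92)·f/(1−f) ≈ 19.946 μg/mL.
Regimen B: f = (1/2)^(6/13) ≈ 0.7262; Cmin,ss = (389/92)·f/(1−f) ≈ 11.215 μg/mL.
Difference ≈ 19.946 − 11.215 ≈ 8.731 μg/mL.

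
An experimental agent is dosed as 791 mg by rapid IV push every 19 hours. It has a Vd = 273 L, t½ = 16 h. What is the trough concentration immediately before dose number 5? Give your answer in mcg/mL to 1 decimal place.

2.2 mcg/mL

f = (1/2)^(τ/t½) = (1/2)^(19/16) ≈ 0.4391.
C₀ = D/Vd = 791/273 ≈ 2.897 mcg/mL.
Before the 5th dose, 4 doses have been given. Superposition: Cmin = C₀·(f + f² + … + f^4).
≈ 2.897 × (0.4391 + 0.1928 + 0.0847 + 0.0372) ≈ 2.897 × 0.7538 ≈ 2.184 mcg/mL.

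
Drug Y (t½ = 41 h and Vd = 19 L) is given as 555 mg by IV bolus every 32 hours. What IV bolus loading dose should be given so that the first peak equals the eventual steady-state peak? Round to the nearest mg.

1328 mg

f = (1/2)^(32/41) ≈ 0.582170; accumulation ratio R = 1/(1−f) ≈ 2.39332.
Loading dose to hit Cmax,ss on first dose: D_load = D_maint·R ≈ 555 × 2.39332 ≈ 1328.29 mg.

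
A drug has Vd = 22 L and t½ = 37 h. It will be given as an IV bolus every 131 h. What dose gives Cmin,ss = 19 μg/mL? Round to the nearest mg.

4446 mg

τ/t½ = 131/37 ≈ 3.5405, so f = (1/2)^(131/37) ≈ 0.085939.
Cmin,ss = (D/Vd)·f/(1−f), so D = Cmin,ss·Vd·(1−f)/f.
D = 19 × 22 × (1−f)/f ≈ 19 × 22 × 10.63616 ≈ 4445.91 mg.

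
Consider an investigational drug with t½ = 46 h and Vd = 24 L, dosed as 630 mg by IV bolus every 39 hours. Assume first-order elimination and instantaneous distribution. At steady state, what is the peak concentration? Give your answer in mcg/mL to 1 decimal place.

Over one 39-h interval, 39/46 ≈ 0.84783 half-lives elapse, leaving f ≈ 0.5556 of each dose.
Accumulation ratio R = 1/(1 − f) ≈ 1/0.4444 ≈ 2.2502.
Single-dose peak C₀ = D/Vd = 630/24 ≈ 26.250 mcg/mL.
Cmax,ss = C₀/(1 − f) ≈ 26.250/0.4444 ≈ 59.068 mcg/mL.

59.1 mcg/mL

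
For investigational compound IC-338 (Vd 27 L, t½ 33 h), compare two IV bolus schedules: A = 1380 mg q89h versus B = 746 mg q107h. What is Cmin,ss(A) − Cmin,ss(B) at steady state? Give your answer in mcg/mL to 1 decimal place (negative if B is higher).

Regimen A: f = (1/2)^(89/33) ≈ 0.1542; Cmin,ss = (1380/27)·f/(1−f) ≈ 9.318 mcg/mL.
Regimen B: f = (1/2)^(107/33) ≈ 0.1057; Cmin,ss = (746/27)·f/(1−f) ≈ 3.266 mcg/mL.
Difference ≈ 9.318 − 3.266 ≈ 6.052 mcg/mL.

6.1 mcg/mL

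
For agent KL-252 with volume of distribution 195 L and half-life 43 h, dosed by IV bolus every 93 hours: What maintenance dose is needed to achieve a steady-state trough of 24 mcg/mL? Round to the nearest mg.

16276 mg

τ/t½ = 93/43 ≈ 2.1628, so f = (1/2)^(93/43) ≈ 0.223324.
Cmin,ss = (D/Vd)·f/(1−f), so D = Cmin,ss·Vd·(1−f)/f.
D = 24 × 195 × (1−f)/f ≈ 24 × 195 × 3.47780 ≈ 16276.10 mg.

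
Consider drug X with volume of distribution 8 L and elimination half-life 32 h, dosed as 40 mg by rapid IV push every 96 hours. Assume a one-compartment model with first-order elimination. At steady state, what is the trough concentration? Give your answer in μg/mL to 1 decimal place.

τ = 96 h = 3 half-lives, so f = (1/2)^3 = 0.125.
Accumulation ratio R = 1/(1 − f) = 1/0.875 = 8/7.
Single-dose peak C₀ = D/Vd = 40/8 = 5 μg/mL.
Steady-state peak Cmax,ss = C₀·R = 5 × 8/7 ≈ 5.714 μg/mL.
Steady-state trough Cmin,ss = Cmax,ss·f ≈ 5.714 × 0.125 ≈ 0.714 μg/mL.

0.7 μg/mL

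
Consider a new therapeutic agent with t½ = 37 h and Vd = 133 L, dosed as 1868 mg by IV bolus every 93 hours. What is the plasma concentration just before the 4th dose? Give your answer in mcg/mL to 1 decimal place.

3.0 mcg/mL

f = (1/2)^(τ/t½) = (1/2)^(93/37) ≈ 0.1751.
C₀ = D/Vd = 1868/133 ≈ 14.045 mcg/mL.
Before the 4th dose, 3 doses have been given. Superposition: Cmin = C₀·(f + f² + … + f^3).
≈ 14.045 × (0.1751 + 0.0307 + 0.0054) ≈ 14.045 × 0.2112 ≈ 2.966 mcg/mL.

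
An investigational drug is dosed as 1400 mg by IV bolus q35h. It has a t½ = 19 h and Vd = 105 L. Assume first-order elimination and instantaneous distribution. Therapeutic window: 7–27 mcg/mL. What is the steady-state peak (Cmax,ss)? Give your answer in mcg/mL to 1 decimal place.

18.5 mcg/mL

k = ln2/t½ = ln2/19 ≈ 0.036481 h⁻¹; fraction remaining f = e^(−kτ) = e^(−0.036481×35) ≈ 0.2789.
At steady state, accumulation factor R = 1/(1 − e^(−kτ)) ≈ 1.3868.
Each bolus raises the concentration by D/Vd = 1400/105 ≈ 13.333 mcg/mL.
Steady-state peak Cmax,ss = C₀·R ≈ 13.333 × 1.3868 ≈ 18.490 mcg/mL.
Peak 18.5 mcg/mL vs MTC 27 mcg/mL: below toxic threshold.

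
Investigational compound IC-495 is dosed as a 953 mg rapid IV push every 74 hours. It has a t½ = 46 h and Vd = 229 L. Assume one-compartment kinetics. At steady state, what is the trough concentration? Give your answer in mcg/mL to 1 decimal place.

2.0 mcg/mL

Over one 74-h interval, 74/46 ≈ 1.6087 half-lives elapse, leaving f ≈ 0.3279 of each dose.
Accumulation ratio R = 1/(1 − f) ≈ 1/0.6721 ≈ 1.4879.
Single-dose peak C₀ = D/Vd = 953/229 ≈ 4.162 mcg/mL.
Steady-state peak Cmax,ss = C₀·R ≈ 4.162 × 1.4879 ≈ 6.193 mcg/mL.
Steady-state trough Cmin,ss = Cmax,ss·f ≈ 6.193 × 0.3279 ≈ 2.031 mcg/mL.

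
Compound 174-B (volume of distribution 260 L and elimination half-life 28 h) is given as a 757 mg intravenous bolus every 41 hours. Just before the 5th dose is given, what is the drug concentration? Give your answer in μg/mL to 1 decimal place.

1.6 μg/mL

f = (1/2)^(τ/t½) = (1/2)^(41/28) ≈ 0.3624.
C₀ = D/Vd = 757/260 ≈ 2.912 μg/mL.
Before the 5th dose, 4 doses have been given. Superposition: Cmin = C₀·(f + f² + … + f^4).
≈ 2.912 × (0.3624 + 0.1313 + 0.0476 + 0.0172) ≈ 2.912 × 0.5585 ≈ 1.626 μg/mL.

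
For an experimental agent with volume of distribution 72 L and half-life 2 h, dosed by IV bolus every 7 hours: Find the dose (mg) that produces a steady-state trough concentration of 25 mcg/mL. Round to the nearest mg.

18565 mg

τ/t½ = 7/2 ≈ 3.5, so f = (1/2)^(7/2) ≈ 0.088388.
Cmin,ss = (D/Vd)·f/(1−f), so D = Cmin,ss·Vd·(1−f)/f.
D = 25 × 72 × (1−f)/f ≈ 25 × 72 × 10.31375 ≈ 18564.75 mg.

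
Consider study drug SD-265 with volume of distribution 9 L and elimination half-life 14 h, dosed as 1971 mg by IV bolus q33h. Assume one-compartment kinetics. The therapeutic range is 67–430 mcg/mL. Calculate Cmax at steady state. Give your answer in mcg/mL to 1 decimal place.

272.1 mcg/mL

k = ln2/t½ = ln2/14 ≈ 0.049511 h⁻¹; fraction remaining f = e^(−kτ) = e^(−0.049511×33) ≈ 0.1952.
At steady state, accumulation factor R = 1/(1 − e^(−kτ)) ≈ 1.2425.
Single-dose peak C₀ = D/Vd = 1971/9 ≈ 219.000 mcg/mL.
Steady-state peak Cmax,ss = C₀·R ≈ 219.000 × 1.2425 ≈ 272.107 mcg/mL.
Peak 272.1 mcg/mL vs MTC 430 mcg/mL: below toxic threshold.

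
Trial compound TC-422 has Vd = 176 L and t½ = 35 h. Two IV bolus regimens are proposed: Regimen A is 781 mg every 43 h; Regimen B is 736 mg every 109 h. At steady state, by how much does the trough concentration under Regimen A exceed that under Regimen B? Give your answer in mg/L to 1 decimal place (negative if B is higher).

2.8 mg/L

Regimen A: f = (1/2)^(43/35) ≈ 0.4267; Cmin,ss = (781/176)·f/(1−f) ≈ 3.303 mg/L.
Regimen B: f = (1/2)^(109/35) ≈ 0.1155; Cmin,ss = (736/176)·f/(1−f) ≈ 0.546 mg/L.
Difference ≈ 3.303 − 0.546 ≈ 2.757 mg/L.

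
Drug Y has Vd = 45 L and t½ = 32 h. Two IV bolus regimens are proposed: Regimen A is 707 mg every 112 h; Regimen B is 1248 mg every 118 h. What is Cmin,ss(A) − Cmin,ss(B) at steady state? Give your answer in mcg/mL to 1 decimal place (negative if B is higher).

Regimen A: f = (1/2)^(112/32) ≈ 0.0884; Cmin,ss = (707/45)·f/(1−f) ≈ 1.524 mcg/mL.
Regimen B: f = (1/2)^(118/32) ≈ 0.0776; Cmin,ss = (1248/45)·f/(1−f) ≈ 2.333 mcg/mL.
Difference ≈ 1.524 − 2.333 ≈ -0.809 mcg/mL.

-0.8 mcg/mL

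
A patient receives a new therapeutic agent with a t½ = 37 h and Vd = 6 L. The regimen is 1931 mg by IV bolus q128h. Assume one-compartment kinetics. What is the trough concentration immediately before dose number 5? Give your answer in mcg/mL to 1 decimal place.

32.2 mcg/mL

f = (1/2)^(τ/t½) = (1/2)^(128/37) ≈ 0.0909.
C₀ = D/Vd = 1931/6 ≈ 321.833 mcg/mL.
Before the 5th dose, 4 doses have been given. Superposition: Cmin = C₀·(f + f² + … + f^4).
≈ 321.833 × (0.0909 + 0.0083 + 0.0008 + 0.0001) ≈ 321.833 × 0.1001 ≈ 32.215 mcg/mL.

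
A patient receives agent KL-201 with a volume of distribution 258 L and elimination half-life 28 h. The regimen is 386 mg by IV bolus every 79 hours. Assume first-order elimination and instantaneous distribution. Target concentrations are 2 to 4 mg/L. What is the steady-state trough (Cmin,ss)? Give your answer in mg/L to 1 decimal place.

τ/t½ = 79/28 ≈ 2.8214, so fraction remaining f = (1/2)^(79/28) ≈ 0.1415.
Each bolus raises the concentration by D/Vd = 386/258 ≈ 1.496 mg/L.
Steady-state trough Cmin,ss = C₀·f/(1−f) ≈ 1.496 × 0.1415/0.8585 ≈ 0.247 mg/L.
Trough 0.2 mg/L vs MEC 2 mg/L: subtherapeutic.

0.2 mg/L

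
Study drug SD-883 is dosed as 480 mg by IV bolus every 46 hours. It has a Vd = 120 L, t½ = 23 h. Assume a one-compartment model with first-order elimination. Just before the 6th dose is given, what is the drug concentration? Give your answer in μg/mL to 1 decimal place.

f = (1/2)^(τ/t½) = (1/2)^(46/23) ≈ 0.2500.
C₀ = D/Vd = 480/120 ≈ 4.000 μg/mL.
Before the 6th dose, 5 doses have been given. Superposition: Cmin = C₀·(f + f² + … + f^5).
≈ 4.000 × (0.2500 + 0.0625 + 0.0156 + 0.0039 + 0.0010) ≈ 4.000 × 0.3330 ≈ 1.332 μg/mL.

1.3 μg/mL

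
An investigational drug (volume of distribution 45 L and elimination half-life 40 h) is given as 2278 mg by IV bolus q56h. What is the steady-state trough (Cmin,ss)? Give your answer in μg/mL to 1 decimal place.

k = ln2/t½ = ln2/40 ≈ 0.017329 h⁻¹; fraction remaining f = e^(−kτ) = e^(−0.017329×56) ≈ 0.3789.
Single-dose peak C₀ = D/Vd = 2278/45 ≈ 50.622 μg/mL.
Steady-state trough Cmin,ss = C₀·f/(1−f) ≈ 50.622 × 0.3789/0.6211 ≈ 30.882 μg/mL.

30.9 μg/mL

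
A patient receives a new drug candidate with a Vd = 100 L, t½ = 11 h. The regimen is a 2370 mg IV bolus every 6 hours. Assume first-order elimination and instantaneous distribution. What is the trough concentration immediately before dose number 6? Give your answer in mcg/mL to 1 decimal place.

43.8 mcg/mL

f = (1/2)^(τ/t½) = (1/2)^(6/11) ≈ 0.6852.
C₀ = D/Vd = 2370/100 ≈ 23.700 mcg/mL.
Before the 6th dose, 5 doses have been given. Superposition: Cmin = C₀·(f + f² + … + f^5).
≈ 23.700 × (0.6852 + 0.4695 + 0.3217 + 0.2204 + 0.1510) ≈ 23.700 × 1.8478 ≈ 43.793 mcg/mL.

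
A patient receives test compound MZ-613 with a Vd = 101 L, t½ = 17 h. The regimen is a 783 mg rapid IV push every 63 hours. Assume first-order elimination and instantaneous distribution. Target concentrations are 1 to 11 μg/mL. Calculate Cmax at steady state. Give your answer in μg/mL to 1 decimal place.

Over one 63-h interval, 63/17 ≈ 3.7059 half-lives elapse, leaving f ≈ 0.0766 of each dose.
At steady state, accumulation factor R = 1/(1 − e^(−kτ)) ≈ 1.0830.
Single-dose peak C₀ = D/Vd = 783/101 ≈ 7.752 μg/mL.
Steady-state peak Cmax,ss = C₀·R ≈ 7.752 × 1.0830 ≈ 8.395 μg/mL.
Peak 8.4 μg/mL vs MTC 11 μg/mL: below toxic threshold.

8.4 μg/mL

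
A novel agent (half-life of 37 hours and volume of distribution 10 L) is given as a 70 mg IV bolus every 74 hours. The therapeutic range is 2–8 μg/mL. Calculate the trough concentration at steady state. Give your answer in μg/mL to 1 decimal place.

τ = 74 h = 2 half-lives, so f = (1/2)^2 = 0.25.
At steady state, R = 1/(1 − 0.25) = 4/3.
Single-dose peak C₀ = D/Vd = 70/10 = 7 μg/mL.
Steady-state peak Cmax,ss = C₀·R = 7 × 4/3 ≈ 9.333 μg/mL.
Steady-state trough Cmin,ss = Cmax,ss·f ≈ 9.333 × 0.25 ≈ 2.333 μg/mL.
Trough 2.3 μg/mL vs MEC 2 μg/mL: adequate.

2.3 μg/mL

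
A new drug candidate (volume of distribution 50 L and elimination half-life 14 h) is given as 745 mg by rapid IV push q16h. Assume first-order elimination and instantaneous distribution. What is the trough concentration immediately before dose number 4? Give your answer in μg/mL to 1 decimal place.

f = (1/2)^(τ/t½) = (1/2)^(16/14) ≈ 0.4529.
C₀ = D/Vd = 745/50 ≈ 14.900 μg/mL.
Before the 4th dose, 3 doses have been given. Superposition: Cmin = C₀·(f + f² + … + f^3).
≈ 14.900 × (0.4529 + 0.2051 + 0.0929) ≈ 14.900 × 0.7509 ≈ 11.188 μg/mL.

11.2 μg/mL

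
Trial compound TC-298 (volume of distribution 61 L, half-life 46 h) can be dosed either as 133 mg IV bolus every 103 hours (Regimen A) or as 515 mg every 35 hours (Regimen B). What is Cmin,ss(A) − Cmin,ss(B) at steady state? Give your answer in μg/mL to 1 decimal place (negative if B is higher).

Regimen A: f = (1/2)^(103/46) ≈ 0.2118; Cmin,ss = (133/61)·f/(1−f) ≈ 0.586 μg/mL.
Regimen B: f = (1/2)^(35/46) ≈ 0.5901; Cmin,ss = (515/61)·f/(1−f) ≈ 12.154 μg/mL.
Difference ≈ 0.586 − 12.154 ≈ -11.568 μg/mL.

-11.6 μg/mL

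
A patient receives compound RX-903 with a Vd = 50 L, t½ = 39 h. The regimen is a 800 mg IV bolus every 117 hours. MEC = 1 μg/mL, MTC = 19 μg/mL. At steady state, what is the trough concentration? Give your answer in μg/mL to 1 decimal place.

2.3 μg/mL

The dosing interval is 3 half-lives, so f = 2^(−3) = 0.125.
At steady state, R = 1/(1 − 0.125) = 8/7.
Single-dose peak C₀ = D/Vd = 800/50 = 16 μg/mL.
Steady-state peak Cmax,ss = C₀·R = 16 × 8/7 ≈ 18.286 μg/mL.
Steady-state trough Cmin,ss = Cmax,ss·f ≈ 18.286 × 0.125 ≈ 2.286 μg/mL.
Trough 2.3 μg/mL vs MEC 1 μg/mL: adequate.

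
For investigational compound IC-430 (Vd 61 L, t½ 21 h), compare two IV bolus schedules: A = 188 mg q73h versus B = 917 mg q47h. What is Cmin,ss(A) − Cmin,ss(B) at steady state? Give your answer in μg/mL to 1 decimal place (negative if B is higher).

-3.7 μg/mL

Regimen A: f = (1/2)^(73/21) ≈ 0.0899; Cmin,ss = (188/61)·f/(1−f) ≈ 0.304 μg/mL.
Regimen B: f = (1/2)^(47/21) ≈ 0.2120; Cmin,ss = (917/61)·f/(1−f) ≈ 4.044 μg/mL.
Difference ≈ 0.304 − 4.044 ≈ -3.740 μg/mL.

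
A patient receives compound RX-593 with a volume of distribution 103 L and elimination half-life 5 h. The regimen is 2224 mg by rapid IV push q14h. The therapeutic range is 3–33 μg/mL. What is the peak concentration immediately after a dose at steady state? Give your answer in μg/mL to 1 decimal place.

25.2 μg/mL

τ/t½ = 14/5 ≈ 2.8, so fraction remaining f = (1/2)^(14/5) ≈ 0.1436.
Accumulation ratio R = 1/(1 − f) ≈ 1/0.8564 ≈ 1.1677.
Single-dose peak C₀ = D/Vd = 2224/103 ≈ 21.592 μg/mL.
Cmax,ss = C₀/(1 − f) ≈ 21.592/0.8564 ≈ 25.213 μg/mL.
Peak 25.2 μg/mL vs MTC 33 μg/mL: below toxic threshold.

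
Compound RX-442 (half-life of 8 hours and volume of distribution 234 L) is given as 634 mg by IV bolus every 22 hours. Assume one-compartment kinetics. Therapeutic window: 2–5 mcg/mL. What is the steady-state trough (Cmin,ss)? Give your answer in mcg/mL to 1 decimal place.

0.5 mcg/mL

k = ln2/t½ = ln2/8 ≈ 0.086643 h⁻¹; fraction remaining f = e^(−kτ) = e^(−0.086643×22) ≈ 0.1487.
Accumulation ratio R = 1/(1 − f) ≈ 1/0.8513 ≈ 1.1747.
Single-dose peak C₀ = D/Vd = 634/234 ≈ 2.709 mcg/mL.
Steady-state peak Cmax,ss = C₀·R ≈ 2.709 × 1.1747 ≈ 3.182 mcg/mL.
Steady-state trough Cmin,ss = Cmax,ss·f ≈ 3.182 × 0.1487 ≈ 0.473 mcg/mL.
Trough 0.5 mcg/mL vs MEC 2 mcg/mL: subtherapeutic.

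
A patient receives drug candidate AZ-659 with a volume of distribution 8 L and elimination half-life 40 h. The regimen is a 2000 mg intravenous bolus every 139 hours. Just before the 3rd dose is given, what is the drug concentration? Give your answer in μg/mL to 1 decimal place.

24.5 μg/mL

f = (1/2)^(τ/t½) = (1/2)^(139/40) ≈ 0.0899.
C₀ = D/Vd = 2000/8 ≈ 250.000 μg/mL.
Before the 3rd dose, 2 doses have been given. Superposition: Cmin = C₀·(f + f²).
≈ 250.000 × (0.0899 + 0.0081) ≈ 250.000 × 0.0980 ≈ 24.500 μg/mL.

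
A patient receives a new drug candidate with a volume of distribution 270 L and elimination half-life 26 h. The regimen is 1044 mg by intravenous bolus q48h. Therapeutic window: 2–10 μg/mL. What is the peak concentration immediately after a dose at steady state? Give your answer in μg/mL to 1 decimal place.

k = ln2/t½ = ln2/26 ≈ 0.026660 h⁻¹; fraction remaining f = e^(−kτ) = e^(−0.026660×48) ≈ 0.2781.
At steady state, accumulation factor R = 1/(1 − e^(−kτ)) ≈ 1.3852.
Each bolus raises the concentration by D/Vd = 1044/270 ≈ 3.867 μg/mL.
Steady-state peak Cmax,ss = C₀·R ≈ 3.867 × 1.3852 ≈ 5.357 μg/mL.
Peak 5.4 μg/mL vs MTC 10 μg/mL: below toxic threshold.

5.4 μg/mL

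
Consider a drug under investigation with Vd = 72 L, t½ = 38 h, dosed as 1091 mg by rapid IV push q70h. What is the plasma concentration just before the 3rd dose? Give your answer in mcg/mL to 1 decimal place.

f = (1/2)^(τ/t½) = (1/2)^(70/38) ≈ 0.2789.
C₀ = D/Vd = 1091/72 ≈ 15.153 mcg/mL.
Before the 3rd dose, 2 doses have been given. Superposition: Cmin = C₀·(f + f²).
≈ 15.153 × (0.2789 + 0.0778) ≈ 15.153 × 0.3567 ≈ 5.405 mcg/mL.

5.4 mcg/mL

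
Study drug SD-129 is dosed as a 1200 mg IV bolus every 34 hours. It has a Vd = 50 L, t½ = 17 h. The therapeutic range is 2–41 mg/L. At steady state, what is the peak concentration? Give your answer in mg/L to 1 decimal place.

τ = 34 h = 2 half-lives, so f = (1/2)^2 = 0.25.
Accumulation ratio R = 1/(1 − f) = 1/0.75 = 4/3.
Single-dose peak C₀ = D/Vd = 1200/50 = 24 mg/L.
Steady-state peak Cmax,ss = C₀·R = 24 × 4/3 ≈ 32.000 mg/L.
Peak 32.0 mg/L vs MTC 41 mg/L: below toxic threshold.

32.0 mg/L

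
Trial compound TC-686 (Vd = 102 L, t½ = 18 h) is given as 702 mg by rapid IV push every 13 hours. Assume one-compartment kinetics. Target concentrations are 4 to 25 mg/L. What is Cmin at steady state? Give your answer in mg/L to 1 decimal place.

10.6 mg/L

τ/t½ = 13/18 ≈ 0.72222, so fraction remaining f = (1/2)^(13/18) ≈ 0.6062.
Accumulation ratio R = 1/(1 − f) ≈ 1/0.3938 ≈ 2.5394.
Each bolus raises the concentration by D/Vd = 702/102 ≈ 6.882 mg/L.
Steady-state peak Cmax,ss = C₀·R ≈ 6.882 × 2.5394 ≈ 17.476 mg/L.
One interval later, Cmin,ss = Cmax,ss·e^(−kτ) ≈ 17.476 × 0.6062 ≈ 10.594 mg/L.
Trough 10.6 mg/L vs MEC 4 mg/L: adequate.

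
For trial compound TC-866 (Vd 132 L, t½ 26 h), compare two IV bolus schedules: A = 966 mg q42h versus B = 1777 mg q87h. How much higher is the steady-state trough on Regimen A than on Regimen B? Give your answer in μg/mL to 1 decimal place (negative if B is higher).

Regimen A: f = (1/2)^(42/26) ≈ 0.3264; Cmin,ss = (966/132)·f/(1−f) ≈ 3.546 μg/mL.
Regimen B: f = (1/2)^(87/26) ≈ 0.0983; Cmin,ss = (1777/132)·f/(1−f) ≈ 1.468 μg/mL.
Difference ≈ 3.546 − 1.468 ≈ 2.078 μg/mL.

2.1 μg/mL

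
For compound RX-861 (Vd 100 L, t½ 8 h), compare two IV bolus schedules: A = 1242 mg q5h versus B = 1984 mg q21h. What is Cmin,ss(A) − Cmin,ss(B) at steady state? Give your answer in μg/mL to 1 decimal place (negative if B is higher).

Regimen A: f = (1/2)^(5/8) ≈ 0.6484; Cmin,ss = (1242/100)·f/(1−f) ≈ 22.904 μg/mL.
Regimen B: f = (1/2)^(21/8) ≈ 0.1621; Cmin,ss = (1984/100)·f/(1−f) ≈ 3.838 μg/mL.
Difference ≈ 22.904 − 3.838 ≈ 19.066 μg/mL.

19.1 μg/mL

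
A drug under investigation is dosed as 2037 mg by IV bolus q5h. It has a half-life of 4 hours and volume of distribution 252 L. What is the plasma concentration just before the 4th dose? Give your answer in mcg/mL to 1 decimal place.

f = (1/2)^(τ/t½) = (1/2)^(5/4) ≈ 0.4204.
C₀ = D/Vd = 2037/252 ≈ 8.083 mcg/mL.
Before the 4th dose, 3 doses have been given. Superposition: Cmin = C₀·(f + f² + … + f^3).
≈ 8.083 × (0.4204 + 0.1767 + 0.0743) ≈ 8.083 × 0.6714 ≈ 5.427 mcg/mL.

5.4 mcg/mL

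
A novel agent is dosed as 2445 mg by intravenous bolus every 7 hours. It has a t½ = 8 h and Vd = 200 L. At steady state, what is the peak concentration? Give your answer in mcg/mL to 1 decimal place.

26.9 mcg/mL

Over one 7-h interval, 7/8 ≈ 0.875 half-lives elapse, leaving f ≈ 0.5453 of each dose.
At steady state, accumulation factor R = 1/(1 − e^(−kτ)) ≈ 2.1993.
Single-dose peak C₀ = D/Vd = 2445/200 ≈ 12.225 mcg/mL.
Cmax,ss = C₀/(1 − f) ≈ 12.225/0.4547 ≈ 26.886 mcg/mL.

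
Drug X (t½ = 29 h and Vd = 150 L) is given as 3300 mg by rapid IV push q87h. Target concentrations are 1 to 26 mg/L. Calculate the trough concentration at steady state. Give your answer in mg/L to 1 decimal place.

τ = 87 h = 3 half-lives, so f = (1/2)^3 = 0.125.
At steady state, R = 1/(1 − 0.125) = 8/7.
Single-dose peak C₀ = D/Vd = 3300/150 = 22 mg/L.
Steady-state peak Cmax,ss = C₀·R = 22 × 8/7 ≈ 25.143 mg/L.
Steady-state trough Cmin,ss = Cmax,ss·f ≈ 25.143 × 0.125 ≈ 3.143 mg/L.
Trough 3.1 mg/L vs MEC 1 mg/L: adequate.

3.1 mg/L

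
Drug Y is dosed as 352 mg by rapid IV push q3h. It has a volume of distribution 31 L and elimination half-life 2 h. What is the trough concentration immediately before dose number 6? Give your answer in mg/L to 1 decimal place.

6.2 mg/L

f = (1/2)^(τ/t½) = (1/2)^(3/2) ≈ 0.3536.
C₀ = D/Vd = 352/31 ≈ 11.355 mg/L.
Before the 6th dose, 5 doses have been given. Superposition: Cmin = C₀·(f + f² + … + f^5).
≈ 11.355 × (0.3536 + 0.1250 + 0.0442 + 0.0156 + 0.0055) ≈ 11.355 × 0.5439 ≈ 6.176 mg/L.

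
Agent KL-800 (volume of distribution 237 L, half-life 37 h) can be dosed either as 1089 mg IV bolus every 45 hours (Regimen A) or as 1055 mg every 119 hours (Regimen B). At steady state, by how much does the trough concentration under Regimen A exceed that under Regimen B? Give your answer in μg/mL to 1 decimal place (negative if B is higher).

Regimen A: f = (1/2)^(45/37) ≈ 0.4304; Cmin,ss = (1089/237)·f/(1−f) ≈ 3.472 μg/mL.
Regimen B: f = (1/2)^(119/37) ≈ 0.1076; Cmin,ss = (1055/237)·f/(1−f) ≈ 0.537 μg/mL.
Difference ≈ 3.472 − 0.537 ≈ 2.935 μg/mL.

2.9 μg/mL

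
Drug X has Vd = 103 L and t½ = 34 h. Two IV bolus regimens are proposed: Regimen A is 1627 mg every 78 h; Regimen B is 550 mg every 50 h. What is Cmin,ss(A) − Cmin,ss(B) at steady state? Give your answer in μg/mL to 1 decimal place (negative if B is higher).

Regimen A: f = (1/2)^(78/34) ≈ 0.2039; Cmin,ss = (1627/103)·f/(1−f) ≈ 4.046 μg/mL.
Regimen B: f = (1/2)^(50/34) ≈ 0.3608; Cmin,ss = (550/103)·f/(1−f) ≈ 3.014 μg/mL.
Difference ≈ 4.046 − 3.014 ≈ 1.032 μg/mL.

1.0 μg/mL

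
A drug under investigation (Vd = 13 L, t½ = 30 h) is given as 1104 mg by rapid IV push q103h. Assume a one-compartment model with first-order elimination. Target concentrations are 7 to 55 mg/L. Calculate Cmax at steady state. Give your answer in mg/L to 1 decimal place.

93.6 mg/L

k = ln2/t½ = ln2/30 ≈ 0.023105 h⁻¹; fraction remaining f = e^(−kτ) = e^(−0.023105×103) ≈ 0.0926.
Accumulation ratio R = 1/(1 − f) ≈ 1/0.9074 ≈ 1.1020.
Each bolus raises the concentration by D/Vd = 1104/13 ≈ 84.923 mg/L.
Steady-state peak Cmax,ss = C₀·R ≈ 84.923 × 1.1020 ≈ 93.585 mg/L.
Peak 93.6 mg/L vs MTC 55 mg/L: exceeds toxic threshold.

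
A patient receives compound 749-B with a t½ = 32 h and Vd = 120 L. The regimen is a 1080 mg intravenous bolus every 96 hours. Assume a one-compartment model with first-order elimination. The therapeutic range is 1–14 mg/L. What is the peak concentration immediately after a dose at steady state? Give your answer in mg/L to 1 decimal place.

τ = 96 h = 3 half-lives, so f = (1/2)^3 = 0.125.
At steady state, R = 1/(1 − 0.125) = 8/7.
Single-dose peak C₀ = D/Vd = 1080/120 = 9 mg/L.
Steady-state peak Cmax,ss = C₀·R = 9 × 8/7 ≈ 10.286 mg/L.
Peak 10.3 mg/L vs MTC 14 mg/L: below toxic threshold.

10.3 mg/L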